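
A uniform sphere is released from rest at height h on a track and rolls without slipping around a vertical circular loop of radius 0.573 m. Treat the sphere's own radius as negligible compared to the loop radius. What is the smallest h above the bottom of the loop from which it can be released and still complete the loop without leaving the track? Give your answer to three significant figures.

h_min ≈ 1.55 m

The moment of inertia is (2/5)MR², giving k ≡ I/(MR²) = 0.4.
At the top, contact is just lost when gravity alone supplies the centripetal force: Mg = Mv_top²/r, i.e. v_top² = gr.
With ω = v/R, the kinetic energy at speed v is ½(1+k)Mv² = (7/10)Mv².
Energy conservation from release (height h) to the top (height 2r): Mgh = Mg(2r) + (7/10)M·gr.
Thus h_min = 2r + (1+k)r/2 = r(2 + 1.4/2) = 0.573 × 2.7 ≈ 1.55 m.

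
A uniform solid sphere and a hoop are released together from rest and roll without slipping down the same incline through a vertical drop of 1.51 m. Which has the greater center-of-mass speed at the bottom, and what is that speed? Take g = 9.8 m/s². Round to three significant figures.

the uniform solid sphere, at v ≈ 4.60 m/s

For rolling without slipping, Mgh = ½(1+k)Mv² where k = I/(MR²), so v = √(2gh/(1+k)).
Uniform solid sphere: k = 0.4, giving v = √(2×9.8×1.51/1.4) = 4.598 m/s.
Hoop: k = 1, giving v = √(2×9.8×1.51/2) = 3.847 m/s.
The smaller k wins: the uniform solid sphere, at ≈ 4.60 m/s.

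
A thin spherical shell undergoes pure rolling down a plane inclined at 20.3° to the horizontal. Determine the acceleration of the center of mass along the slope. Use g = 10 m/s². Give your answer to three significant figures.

Here I = (2/3)MR², so the shape factor k = I/(MR²) = 2/3.
Along the incline Mg sinθ − f = Ma, and torque about the center fR = Iα = kMR²(a/R) gives f = kMa.
Eliminating f: Mg sinθ = (1+k)Ma, so a = g sinθ/(1+k) = 10 × sin20.3° / 1.667 ≈ 2.08 m/s².

a ≈ 2.08 m/s²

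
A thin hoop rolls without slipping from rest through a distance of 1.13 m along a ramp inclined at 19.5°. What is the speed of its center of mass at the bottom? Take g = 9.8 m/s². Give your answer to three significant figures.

v ≈ 1.92 m/s

The moment of inertia is MR², giving k ≡ I/(MR²) = 1.
Since it rolls without slipping, ω = v/R and KE = ½Mv² + ½Iω² = ½(1+k)Mv² = Mv².
The vertical drop is h = L sinθ = 1.13 × sin19.5° = 0.3772 m.
Energy conservation: Mgh = Mv², so v = √(2gh/(1+k)) = √(2 × 9.8 × 0.3772 / 2) ≈ 1.92 m/s.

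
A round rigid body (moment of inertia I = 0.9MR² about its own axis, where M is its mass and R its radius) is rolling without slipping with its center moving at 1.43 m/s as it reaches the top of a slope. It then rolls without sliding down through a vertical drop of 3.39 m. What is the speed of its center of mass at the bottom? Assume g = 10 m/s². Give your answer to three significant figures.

The moment of inertia is 0.9MR², giving k ≡ I/(MR²) = 0.9.
Since it rolls without slipping, ω = v/R and KE = ½Mv² + ½Iω² = ½(1+k)Mv² = (19/20)Mv².
Energy conservation: (19/20)Mv₀² + Mgh = (19/20)Mv², so v² = v₀² + 2gh/(1+k).
v = √(1.43² + 2×10×3.39/1.9) = √37.73 ≈ 6.14 m/s.

v ≈ 6.14 m/s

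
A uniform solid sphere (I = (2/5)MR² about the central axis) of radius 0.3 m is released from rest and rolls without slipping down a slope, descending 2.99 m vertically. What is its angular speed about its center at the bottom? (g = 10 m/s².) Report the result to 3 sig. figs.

ω ≈ 21.8 rad/s

Here I = (2/5)MR², so the shape factor k = I/(MR²) = 0.4.
Pure rolling means v = ωR; then KE = ½Mv² + ½I(v/R)² = ½(1+k)Mv² = (7/10)Mv².
Energy conservation Mgh = ½(1+k)Mv² gives v = √(2gh/(1+k)) = √(2 × 10 × 2.99 / 1.4) = 6.536 m/s.
The angular speed follows from ω = v/R = 6.536/0.3 ≈ 21.8 rad/s.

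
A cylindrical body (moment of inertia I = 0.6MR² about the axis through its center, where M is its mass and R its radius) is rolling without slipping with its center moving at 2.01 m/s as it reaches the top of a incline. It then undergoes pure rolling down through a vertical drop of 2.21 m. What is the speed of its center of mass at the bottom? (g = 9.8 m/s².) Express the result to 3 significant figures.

Here I = 0.6MR², so the shape factor k = I/(MR²) = 0.6.
Since it rolls without slipping, ω = v/R and KE = ½Mv² + ½Iω² = ½(1+k)Mv² = (4/5)Mv².
Conserving energy between top and bottom: (4/5)Mv² = (4/5)Mv₀² + Mgh, hence v² = v₀² + 2gh/(1+k).
v = √(2.01² + 2×9.8×2.21/1.6) = √31.11 ≈ 5.58 m/s.

v ≈ 5.58 m/s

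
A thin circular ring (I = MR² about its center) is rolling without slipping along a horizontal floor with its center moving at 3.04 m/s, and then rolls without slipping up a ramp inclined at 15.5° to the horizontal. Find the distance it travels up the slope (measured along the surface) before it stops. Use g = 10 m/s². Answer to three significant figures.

d ≈ 3.46 m

The moment of inertia is MR², giving k ≡ I/(MR²) = 1.
The rolling condition ω = v/R makes the rotational term ½I(v/R)² = ½kMv², so KE_total = ½(1+k)Mv² = Mv².
Setting this equal to Mgh gives the vertical rise h = (1+k)v₀²/(2g) = 2×3.04²/(2×10) = 0.9242 m.
Along the incline, d = h/sinθ = 0.9242/sin15.5° ≈ 3.46 m.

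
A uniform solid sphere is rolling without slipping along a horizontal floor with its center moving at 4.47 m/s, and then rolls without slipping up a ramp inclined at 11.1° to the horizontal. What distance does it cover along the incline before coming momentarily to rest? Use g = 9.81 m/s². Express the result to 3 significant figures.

The moment of inertia is (2/5)MR², giving k ≡ I/(MR²) = 0.4.
The rolling condition ω = v/R makes the rotational term ½I(v/R)² = ½kMv², so KE_total = ½(1+k)Mv² = (7/10)Mv².
Setting this equal to Mgh gives the vertical rise h = (1+k)v₀²/(2g) = 1.4×4.47²/(2×9.81) = 1.426 m.
The distance along the slope is d = h/sinθ = 1.426/sin11.1° ≈ 7.41 m.

d ≈ 7.41 m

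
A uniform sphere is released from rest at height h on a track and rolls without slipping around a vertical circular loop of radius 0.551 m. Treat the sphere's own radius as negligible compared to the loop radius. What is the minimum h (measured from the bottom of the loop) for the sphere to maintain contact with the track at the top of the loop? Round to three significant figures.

The moment of inertia is (2/5)MR², giving k ≡ I/(MR²) = 0.4.
At the top, contact is just lost when gravity alone supplies the centripetal force: Mg = Mv_top²/r, i.e. v_top² = gr.
With ω = v/R, the kinetic energy at speed v is ½(1+k)Mv² = (7/10)Mv².
Energy conservation from release (height h) to the top (height 2r): Mgh = Mg(2r) + (7/10)M·gr.
Thus h_min = 2r + (1+k)r/2 = r(2 + 1.4/2) = 0.551 × 2.7 ≈ 1.49 m.

h_min ≈ 1.49 m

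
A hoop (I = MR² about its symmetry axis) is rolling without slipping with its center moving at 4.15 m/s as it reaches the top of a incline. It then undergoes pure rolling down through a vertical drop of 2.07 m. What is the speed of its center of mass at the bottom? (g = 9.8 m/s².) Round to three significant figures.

v ≈ 6.12 m/s

For this body I = MR², i.e. k = I/(MR²) = 1.
Since it rolls without slipping, ω = v/R and KE = ½Mv² + ½Iω² = ½(1+k)Mv² = Mv².
Conserving energy between top and bottom: Mv² = Mv₀² + Mgh, hence v² = v₀² + 2gh/(1+k).
v = √(4.15² + 2×9.8×2.07/2) = √37.51 ≈ 6.12 m/s.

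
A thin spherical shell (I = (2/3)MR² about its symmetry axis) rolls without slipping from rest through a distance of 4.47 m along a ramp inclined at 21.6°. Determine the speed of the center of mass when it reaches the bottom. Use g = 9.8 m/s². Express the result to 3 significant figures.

With I = (2/3)MR², the ratio k = I/(MR²) is 2/3.
Since it rolls without slipping, ω = v/R and KE = ½Mv² + ½Iω² = ½(1+k)Mv² = (5/6)Mv².
The vertical drop is h = L sinθ = 4.47 × sin21.6° = 1.646 m.
Setting Mgh = (5/6)Mv² gives v = √(2gh/(1+k)) = √(2·9.8·1.646/1.667) ≈ 4.40 m/s.

v ≈ 4.40 m/s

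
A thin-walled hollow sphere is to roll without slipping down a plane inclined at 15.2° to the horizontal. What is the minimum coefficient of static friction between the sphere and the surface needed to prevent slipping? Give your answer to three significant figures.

μ_min ≈ 0.109

For this body I = (2/3)MR², i.e. k = I/(MR²) = 2/3.
Newton's second law down the slope: Mg sinθ − f = Ma. The torque equation fR = Iα (with α = a/R) gives f = kMa.
These give a = g sinθ/(1+k) and the required friction f = kMg sinθ/(1+k).
With N = Mg cosθ, the no-slip condition f ≤ μN gives μ_min = f/N = k tanθ/(1+k).
μ_min = (2/3) × tan15.2° / 1.667 ≈ 0.109.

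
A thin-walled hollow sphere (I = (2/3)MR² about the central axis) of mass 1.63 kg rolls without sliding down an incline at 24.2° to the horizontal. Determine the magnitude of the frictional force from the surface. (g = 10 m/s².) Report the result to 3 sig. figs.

With I = (2/3)MR², the ratio k = I/(MR²) is 2/3.
Along the incline Mg sinθ − f = Ma, and torque about the center fR = Iα = kMR²(a/R) gives f = kMa.
Combining, a = g sinθ/(1+k) and f = kMa = kMg sinθ/(1+k).
f = (2/3) × 1.63 × 10 × sin24.2° / 1.667 ≈ 2.67 N.

f ≈ 2.67 N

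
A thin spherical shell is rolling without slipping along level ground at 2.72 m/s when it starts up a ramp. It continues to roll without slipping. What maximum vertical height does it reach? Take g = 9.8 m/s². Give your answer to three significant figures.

h ≈ 0.629 m

Here I = (2/3)MR², so the shape factor k = I/(MR²) = 2/3.
Since it rolls without slipping, ω = v/R and KE = ½Mv² + ½Iω² = ½(1+k)Mv² = (5/6)Mv².
At the top the kinetic energy is zero, so (5/6)Mv₀² = Mgh.
Thus h = (1+k)v₀²/(2g) = 1.667 × 2.72² / (2 × 9.8) ≈ 0.629 m.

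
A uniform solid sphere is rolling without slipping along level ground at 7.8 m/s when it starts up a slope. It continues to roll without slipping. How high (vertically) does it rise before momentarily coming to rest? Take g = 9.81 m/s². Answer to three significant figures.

Here I = (2/5)MR², so the shape factor k = I/(MR²) = 0.4.
Rolling without slipping gives ω = v/R, so the total kinetic energy is ½Mv² + ½Iω² = ½(1+k)Mv² = (7/10)Mv².
All of this converts to potential energy at the highest point: (7/10)Mv₀² = Mgh.
Thus h = (1+k)v₀²/(2g) = 1.4 × 7.8² / (2 × 9.81) ≈ 4.34 m.

h ≈ 4.34 m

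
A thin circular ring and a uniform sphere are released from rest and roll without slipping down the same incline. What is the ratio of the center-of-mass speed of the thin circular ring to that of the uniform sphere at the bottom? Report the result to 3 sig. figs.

Each satisfies Mgh = ½(1+k)Mv² with k = I/(MR²), so v ∝ 1/√(1+k).
For the thin circular ring k = 1; for the uniform sphere k = 0.4.
v₁/v₂ = √((1+k₂)/(1+k₁)) = √(1.4/2) ≈ 0.837.

v_ratio ≈ 0.837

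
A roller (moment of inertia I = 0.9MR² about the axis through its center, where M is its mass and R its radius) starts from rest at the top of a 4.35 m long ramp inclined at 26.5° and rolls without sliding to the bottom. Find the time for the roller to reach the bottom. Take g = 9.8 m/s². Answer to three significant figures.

t ≈ 1.94 s

The moment of inertia is 0.9MR², giving k ≡ I/(MR²) = 0.9.
Newton's second law down the slope: Mg sinθ − f = Ma. The torque equation fR = Iα (with α = a/R) gives f = kMa.
Hence a = g sinθ/(1+k) = 9.8×sin26.5°/1.9 = 2.301 m/s².
Starting from rest, L = ½at², so t = √(2L/a) = √(2×4.35/2.301) ≈ 1.94 s.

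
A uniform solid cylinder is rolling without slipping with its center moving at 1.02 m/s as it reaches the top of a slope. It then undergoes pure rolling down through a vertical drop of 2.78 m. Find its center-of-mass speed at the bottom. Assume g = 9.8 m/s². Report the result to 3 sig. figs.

v ≈ 6.11 m/s

Here I = (1/2)MR², so the shape factor k = I/(MR²) = 0.5.
Rolling without slipping gives ω = v/R, so the total kinetic energy is ½Mv² + ½Iω² = ½(1+k)Mv² = (3/4)Mv².
Energy conservation: (3/4)Mv₀² + Mgh = (3/4)Mv², so v² = v₀² + 2gh/(1+k).
v = √(1.02² + 2×9.8×2.78/1.5) = √37.37 ≈ 6.11 m/s.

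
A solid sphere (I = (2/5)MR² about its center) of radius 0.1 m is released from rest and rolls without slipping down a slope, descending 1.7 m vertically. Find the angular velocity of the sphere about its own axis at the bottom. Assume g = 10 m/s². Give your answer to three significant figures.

ω ≈ 49.3 rad/s

Here I = (2/5)MR², so the shape factor k = I/(MR²) = 0.4.
Since it rolls without slipping, ω = v/R and KE = ½Mv² + ½Iω² = ½(1+k)Mv² = (7/10)Mv².
Energy conservation Mgh = ½(1+k)Mv² gives v = √(2gh/(1+k)) = √(2 × 10 × 1.7 / 1.4) = 4.928 m/s.
Then ω = v/R = 4.928 / 0.1 ≈ 49.3 rad/s.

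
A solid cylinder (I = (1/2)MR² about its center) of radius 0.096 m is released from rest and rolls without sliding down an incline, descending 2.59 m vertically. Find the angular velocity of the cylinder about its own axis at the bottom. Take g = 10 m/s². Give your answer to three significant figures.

With I = (1/2)MR², the ratio k = I/(MR²) is 0.5.
Rolling without slipping gives ω = v/R, so the total kinetic energy is ½Mv² + ½Iω² = ½(1+k)Mv² = (3/4)Mv².
Energy conservation Mgh = ½(1+k)Mv² gives v = √(2gh/(1+k)) = √(2 × 10 × 2.59 / 1.5) = 5.877 m/s.
The angular speed follows from ω = v/R = 5.877/0.096 ≈ 61.2 rad/s.

ω ≈ 61.2 rad/s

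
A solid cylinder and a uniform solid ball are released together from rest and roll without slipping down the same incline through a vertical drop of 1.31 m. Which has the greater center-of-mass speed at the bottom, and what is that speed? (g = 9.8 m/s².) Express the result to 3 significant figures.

For rolling without slipping, Mgh = ½(1+k)Mv² where k = I/(MR²), so v = √(2gh/(1+k)).
Solid cylinder: k = 0.5, giving v = √(2×9.8×1.31/1.5) = 4.137 m/s.
Uniform solid ball: k = 0.4, giving v = √(2×9.8×1.31/1.4) = 4.283 m/s.
The smaller k wins: the uniform solid ball, at ≈ 4.28 m/s.

the uniform solid ball, at v ≈ 4.28 m/s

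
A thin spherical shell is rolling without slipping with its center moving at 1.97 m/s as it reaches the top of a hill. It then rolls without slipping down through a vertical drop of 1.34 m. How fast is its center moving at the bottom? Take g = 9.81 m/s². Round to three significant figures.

v ≈ 4.43 m/s

For this body I = (2/3)MR², i.e. k = I/(MR²) = 2/3.
Pure rolling means v = ωR; then KE = ½Mv² + ½I(v/R)² = ½(1+k)Mv² = (5/6)Mv².
Conserving energy between top and bottom: (5/6)Mv² = (5/6)Mv₀² + Mgh, hence v² = v₀² + 2gh/(1+k).
v = √(1.97² + 2×9.81×1.34/1.667) = √19.66 ≈ 4.43 m/s.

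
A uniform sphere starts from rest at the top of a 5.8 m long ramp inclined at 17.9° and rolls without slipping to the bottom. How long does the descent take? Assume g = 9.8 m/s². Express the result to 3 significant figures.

t ≈ 2.32 s

For this body I = (2/5)MR², i.e. k = I/(MR²) = 0.4.
Along the incline Mg sinθ − f = Ma, and torque about the center fR = Iα = kMR²(a/R) gives f = kMa.
Hence a = g sinθ/(1+k) = 9.8×sin17.9°/1.4 = 2.151 m/s².
With constant a from rest, t = √(2L/a) = √(2·5.8/2.151) ≈ 2.32 s.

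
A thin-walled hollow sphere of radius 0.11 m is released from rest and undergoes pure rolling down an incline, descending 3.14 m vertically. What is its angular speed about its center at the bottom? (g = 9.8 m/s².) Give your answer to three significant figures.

ω ≈ 55.2 rad/s

Here I = (2/3)MR², so the shape factor k = I/(MR²) = 2/3.
Since it rolls without slipping, ω = v/R and KE = ½Mv² + ½Iω² = ½(1+k)Mv² = (5/6)Mv².
Energy conservation Mgh = ½(1+k)Mv² gives v = √(2gh/(1+k)) = √(2 × 9.8 × 3.14 / 1.667) = 6.077 m/s.
Then ω = v/R = 6.077 / 0.11 ≈ 55.2 rad/s.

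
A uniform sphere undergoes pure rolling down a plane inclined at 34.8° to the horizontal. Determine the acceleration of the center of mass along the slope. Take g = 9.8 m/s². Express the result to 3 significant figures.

Here I = (2/5)MR², so the shape factor k = I/(MR²) = 0.4.
Along the incline Mg sinθ − f = Ma, and torque about the center fR = Iα = kMR²(a/R) gives f = kMa.
Eliminating f: Mg sinθ = (1+k)Ma, so a = g sinθ/(1+k) = 9.8 × sin34.8° / 1.4 ≈ 3.99 m/s².

a ≈ 3.99 m/s²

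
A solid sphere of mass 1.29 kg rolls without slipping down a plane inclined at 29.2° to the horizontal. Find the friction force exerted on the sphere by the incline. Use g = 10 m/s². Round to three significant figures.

Here I = (2/5)MR², so the shape factor k = I/(MR²) = 0.4.
Along the incline Mg sinθ − f = Ma, and torque about the center fR = Iα = kMR²(a/R) gives f = kMa.
Combining, a = g sinθ/(1+k) and f = kMa = kMg sinθ/(1+k).
f = 0.4 × 1.29 × 10 × sin29.2° / 1.4 ≈ 1.80 N.

f ≈ 1.80 N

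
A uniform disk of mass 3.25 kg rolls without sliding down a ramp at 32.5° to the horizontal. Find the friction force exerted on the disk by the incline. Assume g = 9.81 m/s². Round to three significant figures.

With I = (1/2)MR², the ratio k = I/(MR²) is 0.5.
Along the incline Mg sinθ − f = Ma, and torque about the center fR = Iα = kMR²(a/R) gives f = kMa.
Combining, a = g sinθ/(1+k) and f = kMa = kMg sinθ/(1+k).
f = 0.5 × 3.25 × 9.81 × sin32.5° / 1.5 ≈ 5.71 N.

f ≈ 5.71 N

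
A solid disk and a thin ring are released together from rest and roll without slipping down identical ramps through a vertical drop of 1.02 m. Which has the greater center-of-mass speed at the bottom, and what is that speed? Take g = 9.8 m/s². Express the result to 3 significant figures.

the solid disk, at v ≈ 3.65 m/s

For rolling without slipping, Mgh = ½(1+k)Mv² where k = I/(MR²), so v = √(2gh/(1+k)).
Solid disk: k = 0.5, giving v = √(2×9.8×1.02/1.5) = 3.651 m/s.
Thin ring: k = 1, giving v = √(2×9.8×1.02/2) = 3.162 m/s.
The smaller k wins: the solid disk, at ≈ 3.65 m/s.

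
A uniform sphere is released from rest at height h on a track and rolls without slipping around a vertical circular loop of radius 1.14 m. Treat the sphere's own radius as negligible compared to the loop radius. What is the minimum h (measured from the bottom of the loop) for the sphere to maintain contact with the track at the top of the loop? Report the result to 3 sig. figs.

The moment of inertia is (2/5)MR², giving k ≡ I/(MR²) = 0.4.
At the top of the loop, the minimum-contact condition is Mg = Mv_top²/r, so v_top² = gr.
With ω = v/R, the kinetic energy at speed v is ½(1+k)Mv² = (7/10)Mv².
Energy conservation from release (height h) to the top (height 2r): Mgh = Mg(2r) + (7/10)M·gr.
Thus h_min = 2r + (1+k)r/2 = r(2 + 1.4/2) = 1.14 × 2.7 ≈ 3.08 m.

h_min ≈ 3.08 m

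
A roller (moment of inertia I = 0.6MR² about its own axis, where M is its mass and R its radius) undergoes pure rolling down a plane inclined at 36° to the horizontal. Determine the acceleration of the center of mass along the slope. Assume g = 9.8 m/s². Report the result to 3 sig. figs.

Here I = 0.6MR², so the shape factor k = I/(MR²) = 0.6.
Along the incline Mg sinθ − f = Ma, and torque about the center fR = Iα = kMR²(a/R) gives f = kMa.
Eliminating f: Mg sinθ = (1+k)Ma, so a = g sinθ/(1+k) = 9.8 × sin36° / 1.6 ≈ 3.60 m/s².

a ≈ 3.60 m/s²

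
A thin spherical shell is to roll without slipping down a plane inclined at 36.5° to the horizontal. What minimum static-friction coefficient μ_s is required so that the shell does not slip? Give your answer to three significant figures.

For this body I = (2/3)MR², i.e. k = I/(MR²) = 2/3.
Translational: Mg sinθ − f = Ma. Rotational about the CM: fR = Iα = kMRa, so f = kMa.
These give a = g sinθ/(1+k) and the required friction f = kMg sinθ/(1+k).
The normal force is N = Mg cosθ, so μ_min = f/N = k tanθ/(1+k).
μ_min = (2/3) × tan36.5° / 1.667 ≈ 0.296.

μ_min ≈ 0.296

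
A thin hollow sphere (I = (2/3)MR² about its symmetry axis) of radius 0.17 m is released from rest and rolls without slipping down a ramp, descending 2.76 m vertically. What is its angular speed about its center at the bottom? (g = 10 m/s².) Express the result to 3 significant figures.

ω ≈ 33.9 rad/s

With I = (2/3)MR², the ratio k = I/(MR²) is 2/3.
Pure rolling means v = ωR; then KE = ½Mv² + ½I(v/R)² = ½(1+k)Mv² = (5/6)Mv².
Energy conservation Mgh = ½(1+k)Mv² gives v = √(2gh/(1+k)) = √(2 × 10 × 2.76 / 1.667) = 5.755 m/s.
Then ω = v/R = 5.755 / 0.17 ≈ 33.9 rad/s.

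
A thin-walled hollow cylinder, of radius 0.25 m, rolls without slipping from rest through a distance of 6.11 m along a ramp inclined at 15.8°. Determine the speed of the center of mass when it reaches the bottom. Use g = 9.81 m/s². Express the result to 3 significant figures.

v ≈ 4.04 m/s

For this body I = MR², i.e. k = I/(MR²) = 1.
The rolling condition ω = v/R makes the rotational term ½I(v/R)² = ½kMv², so KE_total = ½(1+k)Mv² = Mv².
The vertical drop is h = L sinθ = 6.11 × sin15.8° = 1.664 m.
Energy conservation: Mgh = Mv², so v = √(2gh/(1+k)) = √(2 × 9.81 × 1.664 / 2) ≈ 4.04 m/s.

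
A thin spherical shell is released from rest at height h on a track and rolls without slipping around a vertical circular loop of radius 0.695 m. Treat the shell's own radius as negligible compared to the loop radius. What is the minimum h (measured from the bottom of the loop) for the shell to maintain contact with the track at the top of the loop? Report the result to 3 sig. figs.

With I = (2/3)MR², the ratio k = I/(MR²) is 2/3.
At the top of the loop, the minimum-contact condition is Mg = Mv_top²/r, so v_top² = gr.
With ω = v/R, the kinetic energy at speed v is ½(1+k)Mv² = (5/6)Mv².
Energy conservation from release (height h) to the top (height 2r): Mgh = Mg(2r) + (5/6)M·gr.
Thus h_min = 2r + (1+k)r/2 = r(2 + 1.667/2) = 0.695 × 2.833 ≈ 1.97 m.

h_min ≈ 1.97 m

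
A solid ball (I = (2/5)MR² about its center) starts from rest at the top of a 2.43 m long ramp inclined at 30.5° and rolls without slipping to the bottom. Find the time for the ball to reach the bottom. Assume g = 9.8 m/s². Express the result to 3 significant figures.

Here I = (2/5)MR², so the shape factor k = I/(MR²) = 0.4.
Along the incline Mg sinθ − f = Ma, and torque about the center fR = Iα = kMR²(a/R) gives f = kMa.
Hence a = g sinθ/(1+k) = 9.8×sin30.5°/1.4 = 3.553 m/s².
With constant a from rest, t = √(2L/a) = √(2·2.43/3.553) ≈ 1.17 s.

t ≈ 1.17 s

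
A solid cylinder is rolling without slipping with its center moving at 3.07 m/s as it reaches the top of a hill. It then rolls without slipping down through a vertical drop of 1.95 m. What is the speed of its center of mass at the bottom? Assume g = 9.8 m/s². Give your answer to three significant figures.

v ≈ 5.91 m/s

For this body I = (1/2)MR², i.e. k = I/(MR²) = 0.5.
Pure rolling means v = ωR; then KE = ½Mv² + ½I(v/R)² = ½(1+k)Mv² = (3/4)Mv².
Energy conservation: (3/4)Mv₀² + Mgh = (3/4)Mv², so v² = v₀² + 2gh/(1+k).
v = √(3.07² + 2×9.8×1.95/1.5) = √34.9 ≈ 5.91 m/s.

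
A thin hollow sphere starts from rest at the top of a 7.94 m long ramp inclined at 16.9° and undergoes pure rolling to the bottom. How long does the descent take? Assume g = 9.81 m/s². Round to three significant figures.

The moment of inertia is (2/3)MR², giving k ≡ I/(MR²) = 2/3.
Translational: Mg sinθ − f = Ma. Rotational about the CM: fR = Iα = kMRa, so f = kMa.
Hence a = g sinθ/(1+k) = 9.81×sin16.9°/1.667 = 1.711 m/s².
With constant a from rest, t = √(2L/a) = √(2·7.94/1.711) ≈ 3.05 s.

t ≈ 3.05 s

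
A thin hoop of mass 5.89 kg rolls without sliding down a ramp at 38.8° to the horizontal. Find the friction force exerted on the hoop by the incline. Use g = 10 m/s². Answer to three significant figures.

f ≈ 18.5 N

With I = MR², the ratio k = I/(MR²) is 1.
Along the incline Mg sinθ − f = Ma, and torque about the center fR = Iα = kMR²(a/R) gives f = kMa.
Combining, a = g sinθ/(1+k) and f = kMa = kMg sinθ/(1+k).
f = 1 × 5.89 × 10 × sin38.8° / 2 ≈ 18.5 N.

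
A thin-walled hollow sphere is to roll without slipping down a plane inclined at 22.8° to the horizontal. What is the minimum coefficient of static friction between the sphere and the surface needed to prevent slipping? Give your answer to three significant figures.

With I = (2/3)MR², the ratio k = I/(MR²) is 2/3.
Newton's second law down the slope: Mg sinθ − f = Ma. The torque equation fR = Iα (with α = a/R) gives f = kMa.
These give a = g sinθ/(1+k) and the required friction f = kMg sinθ/(1+k).
With N = Mg cosθ, the no-slip condition f ≤ μN gives μ_min = f/N = k tanθ/(1+k).
μ_min = (2/3) × tan22.8° / 1.667 ≈ 0.168.

μ_min ≈ 0.168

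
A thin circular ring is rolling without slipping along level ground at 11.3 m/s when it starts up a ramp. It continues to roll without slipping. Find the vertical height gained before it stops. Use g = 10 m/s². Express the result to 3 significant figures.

With I = MR², the ratio k = I/(MR²) is 1.
The rolling condition ω = v/R makes the rotational term ½I(v/R)² = ½kMv², so KE_total = ½(1+k)Mv² = Mv².
All of this converts to potential energy at the highest point: Mv₀² = Mgh.
Thus h = (1+k)v₀²/(2g) = 2 × 11.3² / (2 × 10) ≈ 12.8 m.

h ≈ 12.8 m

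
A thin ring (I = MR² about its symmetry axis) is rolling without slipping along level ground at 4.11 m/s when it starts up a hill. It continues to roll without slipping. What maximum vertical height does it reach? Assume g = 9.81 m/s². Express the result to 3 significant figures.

h ≈ 1.72 m

Here I = MR², so the shape factor k = I/(MR²) = 1.
Rolling without slipping gives ω = v/R, so the total kinetic energy is ½Mv² + ½Iω² = ½(1+k)Mv² = Mv².
At the top the kinetic energy is zero, so Mv₀² = Mgh.
Thus h = (1+k)v₀²/(2g) = 2 × 4.11² / (2 × 9.81) ≈ 1.72 m.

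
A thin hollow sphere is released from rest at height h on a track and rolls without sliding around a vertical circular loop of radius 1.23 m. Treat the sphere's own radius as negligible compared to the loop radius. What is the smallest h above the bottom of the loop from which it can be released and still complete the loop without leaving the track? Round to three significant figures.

h_min ≈ 3.49 m

Here I = (2/3)MR², so the shape factor k = I/(MR²) = 2/3.
At the top, contact is just lost when gravity alone supplies the centripetal force: Mg = Mv_top²/r, i.e. v_top² = gr.
With ω = v/R, the kinetic energy at speed v is ½(1+k)Mv² = (5/6)Mv².
Energy conservation from release (height h) to the top (height 2r): Mgh = Mg(2r) + (5/6)M·gr.
Thus h_min = 2r + (1+k)r/2 = r(2 + 1.667/2) = 1.23 × 2.833 ≈ 3.49 m.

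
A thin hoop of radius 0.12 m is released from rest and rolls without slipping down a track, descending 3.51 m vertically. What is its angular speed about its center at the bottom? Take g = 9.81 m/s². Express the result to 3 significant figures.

ω ≈ 48.9 rad/s

The moment of inertia is MR², giving k ≡ I/(MR²) = 1.
Pure rolling means v = ωR; then KE = ½Mv² + ½I(v/R)² = ½(1+k)Mv² = Mv².
Energy conservation Mgh = ½(1+k)Mv² gives v = √(2gh/(1+k)) = √(2 × 9.81 × 3.51 / 2) = 5.868 m/s.
The angular speed follows from ω = v/R = 5.868/0.12 ≈ 48.9 rad/s.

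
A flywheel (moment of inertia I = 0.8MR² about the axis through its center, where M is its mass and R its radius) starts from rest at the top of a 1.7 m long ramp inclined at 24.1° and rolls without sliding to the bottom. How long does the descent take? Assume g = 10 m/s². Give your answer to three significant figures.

Here I = 0.8MR², so the shape factor k = I/(MR²) = 0.8.
Along the incline Mg sinθ − f = Ma, and torque about the center fR = Iα = kMR²(a/R) gives f = kMa.
Hence a = g sinθ/(1+k) = 10×sin24.1°/1.8 = 2.269 m/s².
Starting from rest, L = ½at², so t = √(2L/a) = √(2×1.7/2.269) ≈ 1.22 s.

t ≈ 1.22 s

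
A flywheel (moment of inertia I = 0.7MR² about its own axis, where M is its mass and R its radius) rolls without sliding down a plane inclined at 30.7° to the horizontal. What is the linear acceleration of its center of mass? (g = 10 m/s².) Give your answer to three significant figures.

a ≈ 3.00 m/s²

For this body I = 0.7MR², i.e. k = I/(MR²) = 0.7.
Translational: Mg sinθ − f = Ma. Rotational about the CM: fR = Iα = kMRa, so f = kMa.
Eliminating f: Mg sinθ = (1+k)Ma, so a = g sinθ/(1+k) = 10 × sin30.7° / 1.7 ≈ 3.00 m/s².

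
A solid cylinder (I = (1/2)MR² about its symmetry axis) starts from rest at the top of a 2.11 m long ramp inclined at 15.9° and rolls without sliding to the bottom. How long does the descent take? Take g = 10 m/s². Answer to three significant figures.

t ≈ 1.52 s

The moment of inertia is (1/2)MR², giving k ≡ I/(MR²) = 0.5.
Translational: Mg sinθ − f = Ma. Rotational about the CM: fR = Iα = kMRa, so f = kMa.
Hence a = g sinθ/(1+k) = 10×sin15.9°/1.5 = 1.826 m/s².
With constant a from rest, t = √(2L/a) = √(2·2.11/1.826) ≈ 1.52 s.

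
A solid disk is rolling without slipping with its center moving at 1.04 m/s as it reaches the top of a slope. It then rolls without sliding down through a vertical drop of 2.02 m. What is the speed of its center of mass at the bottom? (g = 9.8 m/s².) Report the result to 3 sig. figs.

v ≈ 5.24 m/s

With I = (1/2)MR², the ratio k = I/(MR²) is 0.5.
Since it rolls without slipping, ω = v/R and KE = ½Mv² + ½Iω² = ½(1+k)Mv² = (3/4)Mv².
Conserving energy between top and bottom: (3/4)Mv² = (3/4)Mv₀² + Mgh, hence v² = v₀² + 2gh/(1+k).
v = √(1.04² + 2×9.8×2.02/1.5) = √27.48 ≈ 5.24 m/s.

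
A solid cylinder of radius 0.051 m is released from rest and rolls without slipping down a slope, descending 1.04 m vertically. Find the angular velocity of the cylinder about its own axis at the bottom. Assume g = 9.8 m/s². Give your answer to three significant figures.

With I = (1/2)MR², the ratio k = I/(MR²) is 0.5.
Rolling without slipping gives ω = v/R, so the total kinetic energy is ½Mv² + ½Iω² = ½(1+k)Mv² = (3/4)Mv².
Energy conservation Mgh = ½(1+k)Mv² gives v = √(2gh/(1+k)) = √(2 × 9.8 × 1.04 / 1.5) = 3.686 m/s.
The angular speed follows from ω = v/R = 3.686/0.051 ≈ 72.3 rad/s.

ω ≈ 72.3 rad/s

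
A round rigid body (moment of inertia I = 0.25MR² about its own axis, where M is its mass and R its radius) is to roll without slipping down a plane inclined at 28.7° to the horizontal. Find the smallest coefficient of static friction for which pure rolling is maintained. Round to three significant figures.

μ_min ≈ 0.109

With I = 0.25MR², the ratio k = I/(MR²) is 0.25.
Translational: Mg sinθ − f = Ma. Rotational about the CM: fR = Iα = kMRa, so f = kMa.
These give a = g sinθ/(1+k) and the required friction f = kMg sinθ/(1+k).
The normal force is N = Mg cosθ, so μ_min = f/N = k tanθ/(1+k).
μ_min = 0.25 × tan28.7° / 1.25 ≈ 0.109.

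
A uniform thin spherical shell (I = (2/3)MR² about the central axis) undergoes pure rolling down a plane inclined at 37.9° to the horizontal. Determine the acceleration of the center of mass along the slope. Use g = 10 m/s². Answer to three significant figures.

With I = (2/3)MR², the ratio k = I/(MR²) is 2/3.
Translational: Mg sinθ − f = Ma. Rotational about the CM: fR = Iα = kMRa, so f = kMa.
Eliminating f: Mg sinθ = (1+k)Ma, so a = g sinθ/(1+k) = 10 × sin37.9° / 1.667 ≈ 3.69 m/s².

a ≈ 3.69 m/s²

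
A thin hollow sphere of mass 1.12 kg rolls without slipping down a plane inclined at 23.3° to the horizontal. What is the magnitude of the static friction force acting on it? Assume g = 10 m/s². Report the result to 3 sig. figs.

f ≈ 1.77 N

The moment of inertia is (2/3)MR², giving k ≡ I/(MR²) = 2/3.
Newton's second law down the slope: Mg sinθ − f = Ma. The torque equation fR = Iα (with α = a/R) gives f = kMa.
Combining, a = g sinθ/(1+k) and f = kMa = kMg sinθ/(1+k).
f = (2/3) × 1.12 × 10 × sin23.3° / 1.667 ≈ 1.77 N.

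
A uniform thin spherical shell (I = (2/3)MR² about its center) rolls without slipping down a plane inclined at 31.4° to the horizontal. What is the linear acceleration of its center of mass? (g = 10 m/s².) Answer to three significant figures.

a ≈ 3.13 m/s²

For this body I = (2/3)MR², i.e. k = I/(MR²) = 2/3.
Newton's second law down the slope: Mg sinθ − f = Ma. The torque equation fR = Iα (with α = a/R) gives f = kMa.
Eliminating f: Mg sinθ = (1+k)Ma, so a = g sinθ/(1+k) = 10 × sin31.4° / 1.667 ≈ 3.13 m/s².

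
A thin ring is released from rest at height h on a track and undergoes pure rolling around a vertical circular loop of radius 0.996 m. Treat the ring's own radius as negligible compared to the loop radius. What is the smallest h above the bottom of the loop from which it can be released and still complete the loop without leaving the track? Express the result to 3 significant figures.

Here I = MR², so the shape factor k = I/(MR²) = 1.
At the top, contact is just lost when gravity alone supplies the centripetal force: Mg = Mv_top²/r, i.e. v_top² = gr.
With ω = v/R, the kinetic energy at speed v is ½(1+k)Mv² = Mv².
Energy conservation from release (height h) to the top (height 2r): Mgh = Mg(2r) + M·gr.
Thus h_min = 2r + (1+k)r/2 = r(2 + 2/2) = 0.996 × 3 ≈ 2.99 m.

h_min ≈ 2.99 m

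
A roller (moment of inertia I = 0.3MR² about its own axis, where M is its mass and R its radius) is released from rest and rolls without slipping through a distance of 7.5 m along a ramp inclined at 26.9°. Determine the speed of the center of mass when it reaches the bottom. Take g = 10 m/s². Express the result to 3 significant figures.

With I = 0.3MR², the ratio k = I/(MR²) is 0.3.
Pure rolling means v = ωR; then KE = ½Mv² + ½I(v/R)² = ½(1+k)Mv² = (13/20)Mv².
The vertical drop is h = L sinθ = 7.5 × sin26.9° = 3.393 m.
Energy conservation: Mgh = (13/20)Mv², so v = √(2gh/(1+k)) = √(2 × 10 × 3.393 / 1.3) ≈ 7.23 m/s.

v ≈ 7.23 m/s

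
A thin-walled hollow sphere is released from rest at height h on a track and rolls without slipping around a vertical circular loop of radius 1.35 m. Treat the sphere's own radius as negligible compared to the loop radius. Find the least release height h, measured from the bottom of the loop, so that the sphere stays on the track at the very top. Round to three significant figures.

Here I = (2/3)MR², so the shape factor k = I/(MR²) = 2/3.
At the top, contact is just lost when gravity alone supplies the centripetal force: Mg = Mv_top²/r, i.e. v_top² = gr.
With ω = v/R, the kinetic energy at speed v is ½(1+k)Mv² = (5/6)Mv².
Energy conservation from release (height h) to the top (height 2r): Mgh = Mg(2r) + (5/6)M·gr.
Thus h_min = 2r + (1+k)r/2 = r(2 + 1.667/2) = 1.35 × 2.833 ≈ 3.83 m.

h_min ≈ 3.83 m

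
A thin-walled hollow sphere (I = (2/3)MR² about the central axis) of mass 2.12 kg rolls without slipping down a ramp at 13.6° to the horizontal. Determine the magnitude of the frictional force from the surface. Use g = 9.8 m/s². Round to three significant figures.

For this body I = (2/3)MR², i.e. k = I/(MR²) = 2/3.
Along the incline Mg sinθ − f = Ma, and torque about the center fR = Iα = kMR²(a/R) gives f = kMa.
Combining, a = g sinθ/(1+k) and f = kMa = kMg sinθ/(1+k).
f = (2/3) × 2.12 × 9.8 × sin13.6° / 1.667 ≈ 1.95 N.

f ≈ 1.95 N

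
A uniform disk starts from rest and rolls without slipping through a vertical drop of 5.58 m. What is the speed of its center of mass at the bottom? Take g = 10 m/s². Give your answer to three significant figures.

v ≈ 8.63 m/s

The moment of inertia is (1/2)MR², giving k ≡ I/(MR²) = 0.5.
Rolling without slipping gives ω = v/R, so the total kinetic energy is ½Mv² + ½Iω² = ½(1+k)Mv² = (3/4)Mv².
Setting Mgh = (3/4)Mv² gives v = √(2gh/(1+k)) = √(2·10·5.58/1.5) ≈ 8.63 m/s.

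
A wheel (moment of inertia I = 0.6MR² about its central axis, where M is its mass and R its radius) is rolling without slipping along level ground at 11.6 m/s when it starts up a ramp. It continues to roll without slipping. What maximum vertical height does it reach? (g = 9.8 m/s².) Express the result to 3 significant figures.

The moment of inertia is 0.6MR², giving k ≡ I/(MR²) = 0.6.
Pure rolling means v = ωR; then KE = ½Mv² + ½I(v/R)² = ½(1+k)Mv² = (4/5)Mv².
All of this converts to potential energy at the highest point: (4/5)Mv₀² = Mgh.
Thus h = (1+k)v₀²/(2g) = 1.6 × 11.6² / (2 × 9.8) ≈ 11.0 m.

h ≈ 11.0 m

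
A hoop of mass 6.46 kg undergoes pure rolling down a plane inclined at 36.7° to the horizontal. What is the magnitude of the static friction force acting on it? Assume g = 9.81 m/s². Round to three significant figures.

f ≈ 18.9 N

For this body I = MR², i.e. k = I/(MR²) = 1.
Along the incline Mg sinθ − f = Ma, and torque about the center fR = Iα = kMR²(a/R) gives f = kMa.
Combining, a = g sinθ/(1+k) and f = kMa = kMg sinθ/(1+k).
f = 1 × 6.46 × 9.81 × sin36.7° / 2 ≈ 18.9 N.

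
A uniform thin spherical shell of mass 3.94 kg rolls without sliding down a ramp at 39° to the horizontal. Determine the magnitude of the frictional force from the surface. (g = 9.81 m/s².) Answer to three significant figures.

f ≈ 9.73 N

The moment of inertia is (2/3)MR², giving k ≡ I/(MR²) = 2/3.
Translational: Mg sinθ − f = Ma. Rotational about the CM: fR = Iα = kMRa, so f = kMa.
Combining, a = g sinθ/(1+k) and f = kMa = kMg sinθ/(1+k).
f = (2/3) × 3.94 × 9.81 × sin39° / 1.667 ≈ 9.73 N.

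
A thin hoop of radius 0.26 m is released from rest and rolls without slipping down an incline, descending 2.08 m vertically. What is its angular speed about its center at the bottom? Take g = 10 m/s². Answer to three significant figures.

Here I = MR², so the shape factor k = I/(MR²) = 1.
Pure rolling means v = ωR; then KE = ½Mv² + ½I(v/R)² = ½(1+k)Mv² = Mv².
Energy conservation Mgh = ½(1+k)Mv² gives v = √(2gh/(1+k)) = √(2 × 10 × 2.08 / 2) = 4.561 m/s.
Then ω = v/R = 4.561 / 0.26 ≈ 17.5 rad/s.

ω ≈ 17.5 rad/s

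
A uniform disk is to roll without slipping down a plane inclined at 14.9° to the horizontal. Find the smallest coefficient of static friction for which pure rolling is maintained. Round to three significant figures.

μ_min ≈ 0.0887

Here I = (1/2)MR², so the shape factor k = I/(MR²) = 0.5.
Translational: Mg sinθ − f = Ma. Rotational about the CM: fR = Iα = kMRa, so f = kMa.
These give a = g sinθ/(1+k) and the required friction f = kMg sinθ/(1+k).
With N = Mg cosθ, the no-slip condition f ≤ μN gives μ_min = f/N = k tanθ/(1+k).
μ_min = 0.5 × tan14.9° / 1.5 ≈ 0.0887.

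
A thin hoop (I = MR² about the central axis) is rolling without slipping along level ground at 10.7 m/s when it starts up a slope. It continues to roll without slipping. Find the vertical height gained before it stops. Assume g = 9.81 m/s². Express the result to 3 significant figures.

h ≈ 11.7 m

Here I = MR², so the shape factor k = I/(MR²) = 1.
Pure rolling means v = ωR; then KE = ½Mv² + ½I(v/R)² = ½(1+k)Mv² = Mv².
All of this converts to potential energy at the highest point: Mv₀² = Mgh.
Thus h = (1+k)v₀²/(2g) = 2 × 10.7² / (2 × 9.81) ≈ 11.7 m.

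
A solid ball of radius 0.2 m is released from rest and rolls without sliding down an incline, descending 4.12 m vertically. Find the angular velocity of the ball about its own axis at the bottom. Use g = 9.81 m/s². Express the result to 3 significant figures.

ω ≈ 38.0 rad/s

Here I = (2/5)MR², so the shape factor k = I/(MR²) = 0.4.
Since it rolls without slipping, ω = v/R and KE = ½Mv² + ½Iω² = ½(1+k)Mv² = (7/10)Mv².
Energy conservation Mgh = ½(1+k)Mv² gives v = √(2gh/(1+k)) = √(2 × 9.81 × 4.12 / 1.4) = 7.599 m/s.
Then ω = v/R = 7.599 / 0.2 ≈ 38.0 rad/s.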